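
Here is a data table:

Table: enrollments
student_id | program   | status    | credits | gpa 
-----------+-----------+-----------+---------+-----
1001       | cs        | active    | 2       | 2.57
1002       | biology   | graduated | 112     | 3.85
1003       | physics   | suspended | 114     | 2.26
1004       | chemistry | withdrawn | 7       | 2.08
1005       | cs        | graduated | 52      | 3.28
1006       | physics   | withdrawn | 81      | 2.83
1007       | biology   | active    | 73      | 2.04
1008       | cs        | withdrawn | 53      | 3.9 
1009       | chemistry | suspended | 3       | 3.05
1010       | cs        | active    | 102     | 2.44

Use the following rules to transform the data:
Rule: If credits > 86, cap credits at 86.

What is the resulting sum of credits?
529

Step 1: 3 records have credits > 86
Step 2: These records originally summed to 328
Step 3: After capping: 3 × 86 = 258
Step 4: Unaffected records sum: 271
Step 5: Final sum = 258 + 271 = 529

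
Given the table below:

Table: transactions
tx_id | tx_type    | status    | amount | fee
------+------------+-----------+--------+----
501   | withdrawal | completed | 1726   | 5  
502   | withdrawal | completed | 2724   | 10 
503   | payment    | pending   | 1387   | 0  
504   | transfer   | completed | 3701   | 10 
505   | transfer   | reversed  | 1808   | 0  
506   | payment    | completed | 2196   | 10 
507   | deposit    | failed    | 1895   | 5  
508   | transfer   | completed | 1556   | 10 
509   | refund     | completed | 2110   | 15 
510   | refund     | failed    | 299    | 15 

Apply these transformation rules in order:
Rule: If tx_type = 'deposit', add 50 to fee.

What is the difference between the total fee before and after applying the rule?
50

Step 1: Original sum of fee = 80
Step 2: 1 records have tx_type = 'deposit'
Step 3: Each affected record changes by 50
Step 4: Total change = 1 × 50 = 50
Step 5: New sum = 80 + 50 = 130
Step 6: Difference = |130 - 80| = 50
        (Sum increased by 50)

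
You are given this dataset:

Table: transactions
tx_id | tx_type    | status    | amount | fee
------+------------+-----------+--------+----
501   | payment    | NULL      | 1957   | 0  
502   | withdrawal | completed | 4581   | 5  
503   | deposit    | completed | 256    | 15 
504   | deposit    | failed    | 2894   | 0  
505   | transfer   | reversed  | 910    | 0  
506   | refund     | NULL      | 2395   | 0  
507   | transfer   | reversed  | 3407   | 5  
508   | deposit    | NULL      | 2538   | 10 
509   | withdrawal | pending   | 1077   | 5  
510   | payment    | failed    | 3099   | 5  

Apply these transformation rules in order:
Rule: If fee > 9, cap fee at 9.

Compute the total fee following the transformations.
38

Step 1: 2 records have fee > 9
Step 2: These records originally summed to 25
Step 3: After capping: 2 × 9 = 18
Step 4: Unaffected records sum: 20
Step 5: Final sum = 18 + 20 = 38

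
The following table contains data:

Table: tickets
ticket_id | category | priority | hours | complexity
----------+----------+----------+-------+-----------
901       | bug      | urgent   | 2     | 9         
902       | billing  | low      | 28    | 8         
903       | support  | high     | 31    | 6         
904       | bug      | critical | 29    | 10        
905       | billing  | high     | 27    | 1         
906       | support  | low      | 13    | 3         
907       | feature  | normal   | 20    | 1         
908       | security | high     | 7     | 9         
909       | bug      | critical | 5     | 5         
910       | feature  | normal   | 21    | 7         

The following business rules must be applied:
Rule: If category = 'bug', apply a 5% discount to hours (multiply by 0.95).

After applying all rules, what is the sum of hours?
181.2

Step 1: Records with category = 'bug' have total hours = 36
Step 2: Apply multiplier: 36 × 0.95 = 34.2
Step 3: Other records total: 147
Step 4: Final sum = 34.2 + 147 = 181.2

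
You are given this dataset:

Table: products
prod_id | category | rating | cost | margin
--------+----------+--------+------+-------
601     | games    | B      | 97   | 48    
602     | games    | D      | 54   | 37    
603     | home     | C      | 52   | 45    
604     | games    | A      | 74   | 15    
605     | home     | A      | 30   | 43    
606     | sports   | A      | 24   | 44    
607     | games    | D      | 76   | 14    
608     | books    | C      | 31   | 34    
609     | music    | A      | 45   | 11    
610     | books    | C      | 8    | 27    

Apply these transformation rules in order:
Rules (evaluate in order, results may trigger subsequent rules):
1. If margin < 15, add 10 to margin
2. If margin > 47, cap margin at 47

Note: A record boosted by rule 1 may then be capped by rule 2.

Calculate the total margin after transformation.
337

Step 1: Apply rule 1 to records with margin < 15
  - 2 records get bonus of 10
  - Of these, 0 records then exceed 47 and get capped
Step 2: Apply rule 2 to records with margin > 47
  - 1 records (original) are capped
Step 3: Calculate final sum = 337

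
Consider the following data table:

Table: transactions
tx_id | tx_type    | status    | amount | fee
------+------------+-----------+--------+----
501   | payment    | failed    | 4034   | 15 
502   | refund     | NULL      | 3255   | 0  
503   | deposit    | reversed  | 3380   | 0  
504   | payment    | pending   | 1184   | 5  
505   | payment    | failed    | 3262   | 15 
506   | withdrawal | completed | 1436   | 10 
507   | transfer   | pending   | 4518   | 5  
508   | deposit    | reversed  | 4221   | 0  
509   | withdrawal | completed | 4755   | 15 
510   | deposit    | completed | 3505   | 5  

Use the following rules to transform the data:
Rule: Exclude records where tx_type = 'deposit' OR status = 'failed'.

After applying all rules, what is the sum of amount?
15148

Step 1: Find records where tx_type = 'deposit' OR status = 'failed'
Step 2: 5 records match, summing to 18402
Step 3: Original sum: 33550
Step 4: Remaining sum = 33550 - 18402 = 15148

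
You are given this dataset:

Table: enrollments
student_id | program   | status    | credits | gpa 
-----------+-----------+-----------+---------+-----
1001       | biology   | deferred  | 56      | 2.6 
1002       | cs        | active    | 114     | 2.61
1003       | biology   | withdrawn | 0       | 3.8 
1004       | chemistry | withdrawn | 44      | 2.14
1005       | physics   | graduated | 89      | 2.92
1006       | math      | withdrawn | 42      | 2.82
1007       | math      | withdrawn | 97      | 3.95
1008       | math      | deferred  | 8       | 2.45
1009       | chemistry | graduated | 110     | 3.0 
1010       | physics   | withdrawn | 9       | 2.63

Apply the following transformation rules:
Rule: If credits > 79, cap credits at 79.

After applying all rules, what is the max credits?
79

Step 1: Original maximum credits = 114
Step 2: Apply cap at 79
Step 3: 4 records had credits > 79 and were capped
Step 4: Maximum after transformation = 79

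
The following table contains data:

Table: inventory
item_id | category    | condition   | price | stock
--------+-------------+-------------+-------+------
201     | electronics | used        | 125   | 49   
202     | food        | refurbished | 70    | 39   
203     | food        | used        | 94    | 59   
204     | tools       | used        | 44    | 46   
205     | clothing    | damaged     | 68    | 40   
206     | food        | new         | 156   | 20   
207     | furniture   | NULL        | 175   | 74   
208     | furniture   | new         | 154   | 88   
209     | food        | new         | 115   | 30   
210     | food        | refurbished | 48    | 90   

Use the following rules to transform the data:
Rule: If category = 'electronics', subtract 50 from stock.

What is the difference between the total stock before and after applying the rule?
50

Step 1: Original sum of stock = 535
Step 2: 1 records have category = 'electronics'
Step 3: Each affected record changes by -50
Step 4: Total change = 1 × -50 = -50
Step 5: New sum = 535 + -50 = 485
Step 6: Difference = |485 - 535| = 50
        (Sum decreased by 50)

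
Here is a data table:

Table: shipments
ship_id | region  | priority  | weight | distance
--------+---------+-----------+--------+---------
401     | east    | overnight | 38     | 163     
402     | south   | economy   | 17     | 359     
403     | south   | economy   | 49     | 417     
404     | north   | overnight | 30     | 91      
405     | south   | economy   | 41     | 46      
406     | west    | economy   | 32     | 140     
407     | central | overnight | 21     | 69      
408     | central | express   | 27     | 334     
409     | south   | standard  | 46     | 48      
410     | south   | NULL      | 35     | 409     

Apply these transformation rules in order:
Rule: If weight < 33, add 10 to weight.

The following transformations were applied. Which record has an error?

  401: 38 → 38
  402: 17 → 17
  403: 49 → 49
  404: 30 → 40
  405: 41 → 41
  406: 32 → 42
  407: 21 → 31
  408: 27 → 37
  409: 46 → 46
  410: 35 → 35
Record 402 has an error. The correct transformed value should be 27, not 17.

Step 1: Check each record against the rule
Step 2: Record 402 has weight = 17
Step 3: Since 17 < 33, the bonus should have been applied
Step 4: Correct value = 27, but claimed value = 17
Conclusion: Record 402 has the error.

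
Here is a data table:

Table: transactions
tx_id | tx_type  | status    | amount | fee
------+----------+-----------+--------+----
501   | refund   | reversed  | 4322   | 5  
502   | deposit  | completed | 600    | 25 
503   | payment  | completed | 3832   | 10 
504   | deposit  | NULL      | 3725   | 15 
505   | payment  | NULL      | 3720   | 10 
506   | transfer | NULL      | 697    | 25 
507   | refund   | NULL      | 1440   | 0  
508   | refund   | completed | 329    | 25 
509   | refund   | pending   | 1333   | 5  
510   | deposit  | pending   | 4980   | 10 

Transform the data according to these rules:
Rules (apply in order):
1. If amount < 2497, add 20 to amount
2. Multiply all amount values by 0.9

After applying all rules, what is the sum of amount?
22570.2

Step 1: Apply Rule 1 - Add 20 to records with amount < 2497
  - 5 records affected: 4399 + (5 × 20) = 4499
  - Unaffected records: 20579
  - Sum after Rule 1: 25078
Step 2: Apply Rule 2 - Multiply all by 0.9
  - 25078 × 0.9 = 22570.2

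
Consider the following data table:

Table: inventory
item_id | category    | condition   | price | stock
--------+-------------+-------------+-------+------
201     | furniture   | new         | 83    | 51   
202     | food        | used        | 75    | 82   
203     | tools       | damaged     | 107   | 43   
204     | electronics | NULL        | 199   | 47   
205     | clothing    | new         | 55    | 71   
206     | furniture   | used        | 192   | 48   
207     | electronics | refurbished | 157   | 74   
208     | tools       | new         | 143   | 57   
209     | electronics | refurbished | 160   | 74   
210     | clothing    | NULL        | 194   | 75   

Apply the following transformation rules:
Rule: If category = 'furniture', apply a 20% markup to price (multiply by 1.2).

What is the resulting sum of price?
1420.0

Step 1: Records with category = 'furniture' have total price = 275
Step 2: Apply multiplier: 275 × 1.2 = 330.0
Step 3: Other records total: 1090
Step 4: Final sum = 330.0 + 1090 = 1420.0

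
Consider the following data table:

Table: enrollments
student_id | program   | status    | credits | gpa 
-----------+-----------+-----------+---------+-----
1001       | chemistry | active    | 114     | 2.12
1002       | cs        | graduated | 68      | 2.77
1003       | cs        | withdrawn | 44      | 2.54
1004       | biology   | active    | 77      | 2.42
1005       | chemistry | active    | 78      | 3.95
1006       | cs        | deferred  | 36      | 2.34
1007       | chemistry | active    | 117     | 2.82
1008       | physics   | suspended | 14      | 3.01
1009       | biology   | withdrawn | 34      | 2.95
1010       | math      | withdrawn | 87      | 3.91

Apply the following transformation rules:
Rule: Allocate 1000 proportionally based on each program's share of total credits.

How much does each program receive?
biology: 165.92, chemistry: 461.88, cs: 221.23, math: 130.04, physics: 20.93

Step 1: Calculate total credits = 669
Step 2: Calculate each program's proportion:
  biology: 111/669 = 16.59% → 165.92
  chemistry: 309/669 = 46.19% → 461.88
  cs: 148/669 = 22.12% → 221.23
  math: 87/669 = 13.00% → 130.04
  physics: 14/669 = 2.09% → 20.93
Step 3: Verify: sum of allocations ≈ 1000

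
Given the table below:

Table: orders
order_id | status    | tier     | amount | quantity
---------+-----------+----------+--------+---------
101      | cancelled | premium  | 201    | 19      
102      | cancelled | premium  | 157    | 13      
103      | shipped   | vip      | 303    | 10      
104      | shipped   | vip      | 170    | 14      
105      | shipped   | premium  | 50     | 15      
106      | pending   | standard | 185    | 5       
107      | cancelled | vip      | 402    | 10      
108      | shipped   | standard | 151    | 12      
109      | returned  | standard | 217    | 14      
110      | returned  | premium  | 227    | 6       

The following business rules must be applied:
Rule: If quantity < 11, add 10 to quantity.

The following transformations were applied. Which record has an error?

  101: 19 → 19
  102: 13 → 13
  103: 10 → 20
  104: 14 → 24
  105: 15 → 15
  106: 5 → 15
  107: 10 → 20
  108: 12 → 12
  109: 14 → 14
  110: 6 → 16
Record 104 has an error. The correct transformed value should be 14, not 24.

Step 1: Check each record against the rule
Step 2: Record 104 has quantity = 14
Step 3: Since 14 >= 11, the bonus should not have been applied
Step 4: Correct value = 14, but claimed value = 24
Conclusion: Record 104 has the error.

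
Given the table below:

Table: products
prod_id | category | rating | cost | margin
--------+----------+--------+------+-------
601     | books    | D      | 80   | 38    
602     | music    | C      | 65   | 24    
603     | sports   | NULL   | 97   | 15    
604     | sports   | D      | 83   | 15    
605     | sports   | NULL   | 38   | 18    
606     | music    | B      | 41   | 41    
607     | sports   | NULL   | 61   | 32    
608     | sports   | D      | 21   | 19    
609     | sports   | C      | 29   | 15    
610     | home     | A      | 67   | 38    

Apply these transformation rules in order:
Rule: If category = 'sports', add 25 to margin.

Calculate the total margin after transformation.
405

Step 1: Count records where category = 'sports': 6
Step 2: Total bonus added: 6 × 25 = 150
Step 3: Original sum of margin: 255
Step 4: Final sum = 255 + 150 = 405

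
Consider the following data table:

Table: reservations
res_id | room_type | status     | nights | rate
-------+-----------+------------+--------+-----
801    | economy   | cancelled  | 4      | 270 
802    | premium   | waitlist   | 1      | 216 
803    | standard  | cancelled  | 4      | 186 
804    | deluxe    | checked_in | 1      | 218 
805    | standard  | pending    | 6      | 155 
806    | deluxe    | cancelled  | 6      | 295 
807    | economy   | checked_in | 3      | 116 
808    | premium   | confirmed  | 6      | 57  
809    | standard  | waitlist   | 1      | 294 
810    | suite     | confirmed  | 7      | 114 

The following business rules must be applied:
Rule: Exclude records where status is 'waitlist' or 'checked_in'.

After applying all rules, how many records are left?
6

Step 1: Count records to exclude
  - 2 (waitlist) + 2 (checked_in) = 4 records
Step 2: Total records: 10
Step 3: Remaining = 10 - 4 = 6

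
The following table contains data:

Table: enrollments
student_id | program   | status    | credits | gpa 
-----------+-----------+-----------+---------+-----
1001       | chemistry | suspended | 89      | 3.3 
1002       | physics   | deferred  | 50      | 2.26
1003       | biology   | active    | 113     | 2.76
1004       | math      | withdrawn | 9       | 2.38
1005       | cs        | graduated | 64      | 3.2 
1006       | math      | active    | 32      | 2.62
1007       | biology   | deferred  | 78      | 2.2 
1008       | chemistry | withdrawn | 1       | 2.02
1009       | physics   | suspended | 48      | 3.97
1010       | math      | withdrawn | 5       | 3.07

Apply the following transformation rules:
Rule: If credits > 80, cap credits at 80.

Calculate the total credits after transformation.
447

Step 1: 2 records have credits > 80
Step 2: These records originally summed to 202
Step 3: After capping: 2 × 80 = 160
Step 4: Unaffected records sum: 287
Step 5: Final sum = 160 + 287 = 447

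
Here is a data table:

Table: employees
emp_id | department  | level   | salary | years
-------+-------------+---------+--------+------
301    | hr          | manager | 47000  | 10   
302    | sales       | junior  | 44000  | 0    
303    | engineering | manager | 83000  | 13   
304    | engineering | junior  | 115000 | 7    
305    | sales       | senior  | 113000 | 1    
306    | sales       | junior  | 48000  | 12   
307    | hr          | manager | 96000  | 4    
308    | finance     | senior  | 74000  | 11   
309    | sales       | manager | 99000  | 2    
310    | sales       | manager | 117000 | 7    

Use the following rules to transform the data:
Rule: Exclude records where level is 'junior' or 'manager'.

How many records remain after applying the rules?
2

Step 1: Count records to exclude
  - 3 (junior) + 5 (manager) = 8 records
Step 2: Total records: 10
Step 3: Remaining = 10 - 8 = 2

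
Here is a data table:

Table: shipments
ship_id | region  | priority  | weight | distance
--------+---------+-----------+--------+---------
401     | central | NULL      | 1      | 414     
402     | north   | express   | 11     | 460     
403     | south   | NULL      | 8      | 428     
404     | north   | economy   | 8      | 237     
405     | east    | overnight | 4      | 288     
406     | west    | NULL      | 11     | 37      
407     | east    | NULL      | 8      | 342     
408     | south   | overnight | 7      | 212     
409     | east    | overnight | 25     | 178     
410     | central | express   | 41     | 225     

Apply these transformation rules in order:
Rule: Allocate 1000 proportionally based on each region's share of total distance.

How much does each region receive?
central: 226.52, east: 286.42, north: 247.08, south: 226.87, west: 13.12

Step 1: Calculate total distance = 2821
Step 2: Calculate each region's proportion:
  central: 639/2821 = 22.65% → 226.52
  east: 808/2821 = 28.64% → 286.42
  north: 697/2821 = 24.71% → 247.08
  south: 640/2821 = 22.69% → 226.87
  west: 37/2821 = 1.31% → 13.12
Step 3: Verify: sum of allocations ≈ 1000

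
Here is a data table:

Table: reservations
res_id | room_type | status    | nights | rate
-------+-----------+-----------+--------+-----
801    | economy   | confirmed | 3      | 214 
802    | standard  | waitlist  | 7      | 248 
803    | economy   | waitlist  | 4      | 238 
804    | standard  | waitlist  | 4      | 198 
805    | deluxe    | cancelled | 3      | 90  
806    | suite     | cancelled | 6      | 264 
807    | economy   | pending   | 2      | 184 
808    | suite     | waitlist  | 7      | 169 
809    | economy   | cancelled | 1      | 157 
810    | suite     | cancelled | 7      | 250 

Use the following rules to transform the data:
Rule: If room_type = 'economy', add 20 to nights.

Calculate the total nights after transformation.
124

Step 1: Count records where room_type = 'economy': 4
Step 2: Total bonus added: 4 × 20 = 80
Step 3: Original sum of nights: 44
Step 4: Final sum = 44 + 80 = 124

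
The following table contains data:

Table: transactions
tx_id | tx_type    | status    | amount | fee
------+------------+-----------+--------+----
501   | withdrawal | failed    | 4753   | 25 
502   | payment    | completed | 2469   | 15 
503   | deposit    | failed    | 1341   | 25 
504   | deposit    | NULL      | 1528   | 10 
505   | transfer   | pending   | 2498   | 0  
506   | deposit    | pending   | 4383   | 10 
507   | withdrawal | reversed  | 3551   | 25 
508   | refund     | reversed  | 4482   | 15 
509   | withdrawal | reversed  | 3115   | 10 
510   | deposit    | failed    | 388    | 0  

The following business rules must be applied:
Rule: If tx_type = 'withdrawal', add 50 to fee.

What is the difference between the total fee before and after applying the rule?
150

Step 1: Original sum of fee = 135
Step 2: 3 records have tx_type = 'withdrawal'
Step 3: Each affected record changes by 50
Step 4: Total change = 3 × 50 = 150
Step 5: New sum = 135 + 150 = 285
Step 6: Difference = |285 - 135| = 150
        (Sum increased by 150)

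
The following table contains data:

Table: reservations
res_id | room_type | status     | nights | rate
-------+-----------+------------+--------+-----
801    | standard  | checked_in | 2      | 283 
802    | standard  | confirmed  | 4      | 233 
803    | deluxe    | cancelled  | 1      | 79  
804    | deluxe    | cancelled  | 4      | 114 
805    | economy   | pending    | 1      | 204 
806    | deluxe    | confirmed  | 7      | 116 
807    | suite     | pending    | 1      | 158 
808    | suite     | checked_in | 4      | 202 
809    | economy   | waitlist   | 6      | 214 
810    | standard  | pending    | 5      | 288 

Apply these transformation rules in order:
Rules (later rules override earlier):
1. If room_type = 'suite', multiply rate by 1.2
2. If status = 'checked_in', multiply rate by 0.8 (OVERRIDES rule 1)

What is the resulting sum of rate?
1825.6

Step 1: Rule 2 takes priority for records with status = 'checked_in'
  - 2 records: 485 × 0.8 = 388.0
Step 2: Rule 1 applies to remaining records with room_type = 'suite'
  - 1 records: 158 × 1.2 = 189.6
Step 3: Other records unchanged: 1248
Step 4: Final sum = 388.0 + 189.6 + 1248 = 1825.6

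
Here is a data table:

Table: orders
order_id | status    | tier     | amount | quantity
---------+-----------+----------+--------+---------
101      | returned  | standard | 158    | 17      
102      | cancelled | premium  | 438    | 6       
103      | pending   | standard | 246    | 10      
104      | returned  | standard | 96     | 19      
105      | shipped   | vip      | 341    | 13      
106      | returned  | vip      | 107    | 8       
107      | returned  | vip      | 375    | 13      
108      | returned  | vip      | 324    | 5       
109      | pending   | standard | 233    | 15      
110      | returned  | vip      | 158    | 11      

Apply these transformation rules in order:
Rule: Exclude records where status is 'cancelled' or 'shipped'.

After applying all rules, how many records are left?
8

Step 1: Count records to exclude
  - 1 (cancelled) + 1 (shipped) = 2 records
Step 2: Total records: 10
Step 3: Remaining = 10 - 2 = 8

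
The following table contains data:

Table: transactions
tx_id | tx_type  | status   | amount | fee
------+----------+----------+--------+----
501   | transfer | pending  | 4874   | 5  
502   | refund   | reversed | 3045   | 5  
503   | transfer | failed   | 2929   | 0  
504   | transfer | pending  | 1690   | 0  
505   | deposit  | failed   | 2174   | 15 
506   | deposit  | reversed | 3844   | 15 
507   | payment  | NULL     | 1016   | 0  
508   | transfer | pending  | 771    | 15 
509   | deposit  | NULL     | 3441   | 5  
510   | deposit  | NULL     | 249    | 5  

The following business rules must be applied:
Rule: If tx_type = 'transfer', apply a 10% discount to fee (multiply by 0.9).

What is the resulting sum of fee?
63.0

Step 1: Records with tx_type = 'transfer' have total fee = 20
Step 2: Apply multiplier: 20 × 0.9 = 18.0
Step 3: Other records total: 45
Step 4: Final sum = 18.0 + 45 = 63.0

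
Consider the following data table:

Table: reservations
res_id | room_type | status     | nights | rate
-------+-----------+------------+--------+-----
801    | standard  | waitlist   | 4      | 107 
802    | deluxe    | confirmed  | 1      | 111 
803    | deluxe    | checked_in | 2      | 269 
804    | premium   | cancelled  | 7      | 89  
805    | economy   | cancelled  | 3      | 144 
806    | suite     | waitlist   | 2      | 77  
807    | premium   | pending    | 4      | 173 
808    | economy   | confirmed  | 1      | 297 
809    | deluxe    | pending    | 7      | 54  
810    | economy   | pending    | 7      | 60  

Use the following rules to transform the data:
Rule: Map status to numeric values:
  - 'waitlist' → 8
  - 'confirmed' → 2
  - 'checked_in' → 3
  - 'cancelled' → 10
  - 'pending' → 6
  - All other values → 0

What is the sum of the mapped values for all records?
61

Step 1: Apply mapping to each record
Step 2: Count by status:
  'waitlist': 2 records × 8 = 16
  'confirmed': 2 records × 2 = 4
  'checked_in': 1 records × 3 = 3
  'cancelled': 2 records × 10 = 20
  'pending': 3 records × 6 = 18
Step 3: Sum all mapped values = 61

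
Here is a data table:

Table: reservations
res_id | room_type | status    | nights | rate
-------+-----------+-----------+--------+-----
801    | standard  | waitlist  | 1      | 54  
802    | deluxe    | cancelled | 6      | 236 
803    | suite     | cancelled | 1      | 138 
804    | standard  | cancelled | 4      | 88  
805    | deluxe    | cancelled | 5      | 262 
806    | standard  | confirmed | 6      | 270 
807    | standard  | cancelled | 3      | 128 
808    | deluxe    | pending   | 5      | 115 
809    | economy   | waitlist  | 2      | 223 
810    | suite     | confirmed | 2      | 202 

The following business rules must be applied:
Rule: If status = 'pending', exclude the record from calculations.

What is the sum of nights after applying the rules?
30

Step 1: Identify records where status = 'pending'
Step 2: The excluded records sum to 5
Step 3: Original total nights = 35
Step 4: Remaining total = 35 - 5 = 30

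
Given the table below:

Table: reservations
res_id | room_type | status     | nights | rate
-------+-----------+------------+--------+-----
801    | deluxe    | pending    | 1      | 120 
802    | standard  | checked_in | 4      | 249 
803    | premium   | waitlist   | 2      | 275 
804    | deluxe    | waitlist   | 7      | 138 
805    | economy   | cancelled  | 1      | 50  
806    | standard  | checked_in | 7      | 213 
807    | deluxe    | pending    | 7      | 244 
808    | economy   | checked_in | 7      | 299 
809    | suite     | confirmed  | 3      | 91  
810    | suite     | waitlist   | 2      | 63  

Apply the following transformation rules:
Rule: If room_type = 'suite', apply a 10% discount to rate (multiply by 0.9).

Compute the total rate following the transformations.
1726.6

Step 1: Records with room_type = 'suite' have total rate = 154
Step 2: Apply multiplier: 154 × 0.9 = 138.6
Step 3: Other records total: 1588
Step 4: Final sum = 138.6 + 1588 = 1726.6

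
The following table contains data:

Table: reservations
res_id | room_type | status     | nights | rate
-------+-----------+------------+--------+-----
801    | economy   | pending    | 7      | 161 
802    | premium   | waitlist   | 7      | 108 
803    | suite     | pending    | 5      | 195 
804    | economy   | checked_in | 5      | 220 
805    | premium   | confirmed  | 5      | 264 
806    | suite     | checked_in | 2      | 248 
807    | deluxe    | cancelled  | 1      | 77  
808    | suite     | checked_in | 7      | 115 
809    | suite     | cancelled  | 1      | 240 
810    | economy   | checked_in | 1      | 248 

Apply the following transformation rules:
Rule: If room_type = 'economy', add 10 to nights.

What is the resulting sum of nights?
71

Step 1: Count records where room_type = 'economy': 3
Step 2: Total bonus added: 3 × 10 = 30
Step 3: Original sum of nights: 41
Step 4: Final sum = 41 + 30 = 71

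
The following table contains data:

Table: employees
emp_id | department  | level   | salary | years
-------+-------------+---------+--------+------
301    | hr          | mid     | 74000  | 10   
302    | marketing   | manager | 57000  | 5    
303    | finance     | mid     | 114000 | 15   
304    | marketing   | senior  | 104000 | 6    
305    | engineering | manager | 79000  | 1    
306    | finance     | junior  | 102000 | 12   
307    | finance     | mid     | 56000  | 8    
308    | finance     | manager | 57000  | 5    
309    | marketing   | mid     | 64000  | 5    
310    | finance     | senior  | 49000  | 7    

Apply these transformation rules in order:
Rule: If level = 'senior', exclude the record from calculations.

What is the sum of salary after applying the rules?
603000

Step 1: Identify records where level = 'senior'
Step 2: The excluded records sum to 153000
Step 3: Original total salary = 756000
Step 4: Remaining total = 756000 - 153000 = 603000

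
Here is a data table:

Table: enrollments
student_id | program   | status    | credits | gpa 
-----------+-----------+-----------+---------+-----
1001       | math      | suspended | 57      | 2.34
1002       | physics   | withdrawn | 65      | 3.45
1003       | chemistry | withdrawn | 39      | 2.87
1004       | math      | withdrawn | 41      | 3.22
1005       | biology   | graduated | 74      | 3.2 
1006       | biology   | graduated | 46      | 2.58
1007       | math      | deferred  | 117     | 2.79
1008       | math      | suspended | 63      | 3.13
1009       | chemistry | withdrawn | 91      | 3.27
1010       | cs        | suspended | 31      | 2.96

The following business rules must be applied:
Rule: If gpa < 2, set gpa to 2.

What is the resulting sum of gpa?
29.81

Step 1: 0 records have gpa < 2
Step 2: These records originally summed to 0
Step 3: After setting to minimum: 0 × 2 = 0
Step 4: Unaffected records sum: 29.81
Step 5: Final sum = 0 + 29.81 = 29.81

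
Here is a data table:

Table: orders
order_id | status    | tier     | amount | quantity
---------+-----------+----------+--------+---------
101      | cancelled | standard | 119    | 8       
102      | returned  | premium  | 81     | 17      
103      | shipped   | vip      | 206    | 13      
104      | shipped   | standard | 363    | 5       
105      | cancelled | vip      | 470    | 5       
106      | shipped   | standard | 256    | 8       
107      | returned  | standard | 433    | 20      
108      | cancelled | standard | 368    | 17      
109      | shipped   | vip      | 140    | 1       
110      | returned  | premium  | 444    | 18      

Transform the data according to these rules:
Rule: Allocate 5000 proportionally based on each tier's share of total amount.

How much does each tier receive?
premium: 911.46, standard: 2671.88, vip: 1416.67

Step 1: Calculate total amount = 2880
Step 2: Calculate each tier's proportion:
  premium: 525/2880 = 18.23% → 911.46
  standard: 1539/2880 = 53.44% → 2671.88
  vip: 816/2880 = 28.33% → 1416.67
Step 3: Verify: sum of allocations ≈ 5000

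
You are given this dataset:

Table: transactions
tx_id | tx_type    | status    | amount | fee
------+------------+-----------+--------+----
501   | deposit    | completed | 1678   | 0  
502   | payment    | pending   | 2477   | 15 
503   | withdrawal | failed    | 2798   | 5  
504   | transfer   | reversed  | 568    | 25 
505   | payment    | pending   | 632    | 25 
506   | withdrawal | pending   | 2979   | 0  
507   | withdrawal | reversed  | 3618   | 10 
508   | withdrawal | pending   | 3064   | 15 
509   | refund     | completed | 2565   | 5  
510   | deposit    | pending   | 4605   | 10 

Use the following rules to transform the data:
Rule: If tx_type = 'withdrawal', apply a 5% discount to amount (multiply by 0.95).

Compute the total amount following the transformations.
24361.05

Step 1: Records with tx_type = 'withdrawal' have total amount = 12459
Step 2: Apply multiplier: 12459 × 0.95 = 11836.05
Step 3: Other records total: 12525
Step 4: Final sum = 11836.05 + 12525 = 24361.05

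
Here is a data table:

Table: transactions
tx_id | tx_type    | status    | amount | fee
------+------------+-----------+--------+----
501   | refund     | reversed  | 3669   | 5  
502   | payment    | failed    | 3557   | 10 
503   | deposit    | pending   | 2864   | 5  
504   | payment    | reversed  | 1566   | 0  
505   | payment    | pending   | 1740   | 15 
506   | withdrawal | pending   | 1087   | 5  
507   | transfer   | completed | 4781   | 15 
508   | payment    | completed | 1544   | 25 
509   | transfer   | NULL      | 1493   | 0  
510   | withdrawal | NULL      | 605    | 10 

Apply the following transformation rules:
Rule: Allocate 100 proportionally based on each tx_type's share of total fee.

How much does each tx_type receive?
deposit: 5.56, payment: 55.56, refund: 5.56, transfer: 16.67, withdrawal: 16.67

Step 1: Calculate total fee = 90
Step 2: Calculate each tx_type's proportion:
  deposit: 5/90 = 5.56% → 5.56
  payment: 50/90 = 55.56% → 55.56
  refund: 5/90 = 5.56% → 5.56
  transfer: 15/90 = 16.67% → 16.67
  withdrawal: 15/90 = 16.67% → 16.67
Step 3: Verify: sum of allocations ≈ 100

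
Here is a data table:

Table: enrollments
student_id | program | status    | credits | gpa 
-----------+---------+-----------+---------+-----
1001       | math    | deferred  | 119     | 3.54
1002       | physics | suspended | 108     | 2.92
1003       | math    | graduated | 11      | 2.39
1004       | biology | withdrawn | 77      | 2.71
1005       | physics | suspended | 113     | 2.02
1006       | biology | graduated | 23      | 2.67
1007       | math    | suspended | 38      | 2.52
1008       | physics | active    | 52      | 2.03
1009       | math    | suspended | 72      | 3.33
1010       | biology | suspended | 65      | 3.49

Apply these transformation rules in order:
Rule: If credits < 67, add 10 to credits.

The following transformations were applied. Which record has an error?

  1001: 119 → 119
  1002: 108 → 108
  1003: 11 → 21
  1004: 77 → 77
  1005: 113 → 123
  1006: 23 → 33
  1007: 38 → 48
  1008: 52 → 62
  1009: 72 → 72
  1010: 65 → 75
Record 1005 has an error. The correct transformed value should be 113, not 123.

Step 1: Check each record against the rule
Step 2: Record 1005 has credits = 113
Step 3: Since 113 >= 67, the bonus should not have been applied
Step 4: Correct value = 113, but claimed value = 123
Conclusion: Record 1005 has the error.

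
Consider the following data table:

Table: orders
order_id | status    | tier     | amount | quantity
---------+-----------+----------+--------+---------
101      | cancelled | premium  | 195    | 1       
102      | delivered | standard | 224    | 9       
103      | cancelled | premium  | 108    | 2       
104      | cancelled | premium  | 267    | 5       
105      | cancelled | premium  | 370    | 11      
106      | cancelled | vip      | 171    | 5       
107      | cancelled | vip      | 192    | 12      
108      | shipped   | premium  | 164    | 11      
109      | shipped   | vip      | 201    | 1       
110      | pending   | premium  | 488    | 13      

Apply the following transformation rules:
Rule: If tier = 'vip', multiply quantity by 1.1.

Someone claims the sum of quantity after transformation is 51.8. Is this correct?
No, the correct result is 71.8.

Step 1: Calculate the correct sum after transformation
Step 2: Apply multiplier 1.1 to records where tier = 'vip'
Step 3: Correct result = 71.8
Step 4: Claimed result = 51.8
Step 5: 71.8 ≠ 51.8
Conclusion: The claimed result is incorrect. The correct answer is 71.8.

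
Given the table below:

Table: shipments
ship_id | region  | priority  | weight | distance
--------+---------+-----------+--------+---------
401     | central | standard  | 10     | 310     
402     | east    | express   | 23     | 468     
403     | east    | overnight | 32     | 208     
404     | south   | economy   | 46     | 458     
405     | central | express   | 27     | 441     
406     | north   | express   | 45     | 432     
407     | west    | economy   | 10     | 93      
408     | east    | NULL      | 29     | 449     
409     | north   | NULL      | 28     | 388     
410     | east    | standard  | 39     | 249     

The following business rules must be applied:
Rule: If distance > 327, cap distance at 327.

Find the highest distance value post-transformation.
327

Step 1: Original maximum distance = 468
Step 2: Apply cap at 327
Step 3: 6 records had distance > 327 and were capped
Step 4: Maximum after transformation = 327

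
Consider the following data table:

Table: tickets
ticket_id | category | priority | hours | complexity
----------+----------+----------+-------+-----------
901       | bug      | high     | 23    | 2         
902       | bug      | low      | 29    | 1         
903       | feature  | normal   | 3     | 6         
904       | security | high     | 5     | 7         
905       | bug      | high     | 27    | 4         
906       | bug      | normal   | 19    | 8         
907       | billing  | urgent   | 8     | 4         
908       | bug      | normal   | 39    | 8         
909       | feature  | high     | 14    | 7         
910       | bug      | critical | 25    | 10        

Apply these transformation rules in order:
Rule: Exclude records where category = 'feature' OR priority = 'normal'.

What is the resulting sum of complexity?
28

Step 1: Find records where category = 'feature' OR priority = 'normal'
Step 2: 4 records match, summing to 29
Step 3: Original sum: 57
Step 4: Remaining sum = 57 - 29 = 28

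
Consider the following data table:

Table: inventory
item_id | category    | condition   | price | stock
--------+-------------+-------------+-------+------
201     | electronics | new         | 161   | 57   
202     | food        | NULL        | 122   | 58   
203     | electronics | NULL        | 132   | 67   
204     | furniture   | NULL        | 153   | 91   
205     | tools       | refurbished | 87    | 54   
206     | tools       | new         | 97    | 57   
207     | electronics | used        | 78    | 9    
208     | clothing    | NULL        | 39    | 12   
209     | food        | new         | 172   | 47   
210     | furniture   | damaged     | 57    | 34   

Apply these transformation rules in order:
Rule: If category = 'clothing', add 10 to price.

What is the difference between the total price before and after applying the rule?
10

Step 1: Original sum of price = 1098
Step 2: 1 records have category = 'clothing'
Step 3: Each affected record changes by 10
Step 4: Total change = 1 × 10 = 10
Step 5: New sum = 1098 + 10 = 1108
Step 6: Difference = |1108 - 1098| = 10
        (Sum increased by 10)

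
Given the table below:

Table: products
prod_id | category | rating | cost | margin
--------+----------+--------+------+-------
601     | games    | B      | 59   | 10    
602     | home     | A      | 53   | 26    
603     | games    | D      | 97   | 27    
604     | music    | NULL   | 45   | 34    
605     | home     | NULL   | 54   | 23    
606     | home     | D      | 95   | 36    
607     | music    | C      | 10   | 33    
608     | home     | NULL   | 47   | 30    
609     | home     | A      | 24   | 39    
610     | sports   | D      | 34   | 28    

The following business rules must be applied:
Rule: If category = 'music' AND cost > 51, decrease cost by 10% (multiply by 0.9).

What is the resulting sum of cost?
518

Step 1: Find records where category = 'music' AND cost > 51
Step 2: 0 records match, summing to 0
Step 3: After multiplier: 0 × 0.9 = 0.0
Step 4: Unaffected records sum: 518
Step 5: Final sum = 0.0 + 518 = 518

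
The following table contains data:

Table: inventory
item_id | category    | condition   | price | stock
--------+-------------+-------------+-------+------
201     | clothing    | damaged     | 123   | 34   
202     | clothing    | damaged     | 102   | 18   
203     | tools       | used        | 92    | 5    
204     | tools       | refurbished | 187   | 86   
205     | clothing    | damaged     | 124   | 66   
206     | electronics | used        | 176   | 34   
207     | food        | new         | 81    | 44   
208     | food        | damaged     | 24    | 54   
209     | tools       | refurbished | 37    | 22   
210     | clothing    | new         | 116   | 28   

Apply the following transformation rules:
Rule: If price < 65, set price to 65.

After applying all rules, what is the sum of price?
1131

Step 1: 2 records have price < 65
Step 2: These records originally summed to 61
Step 3: After setting to minimum: 2 × 65 = 130
Step 4: Unaffected records sum: 1001
Step 5: Final sum = 130 + 1001 = 1131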